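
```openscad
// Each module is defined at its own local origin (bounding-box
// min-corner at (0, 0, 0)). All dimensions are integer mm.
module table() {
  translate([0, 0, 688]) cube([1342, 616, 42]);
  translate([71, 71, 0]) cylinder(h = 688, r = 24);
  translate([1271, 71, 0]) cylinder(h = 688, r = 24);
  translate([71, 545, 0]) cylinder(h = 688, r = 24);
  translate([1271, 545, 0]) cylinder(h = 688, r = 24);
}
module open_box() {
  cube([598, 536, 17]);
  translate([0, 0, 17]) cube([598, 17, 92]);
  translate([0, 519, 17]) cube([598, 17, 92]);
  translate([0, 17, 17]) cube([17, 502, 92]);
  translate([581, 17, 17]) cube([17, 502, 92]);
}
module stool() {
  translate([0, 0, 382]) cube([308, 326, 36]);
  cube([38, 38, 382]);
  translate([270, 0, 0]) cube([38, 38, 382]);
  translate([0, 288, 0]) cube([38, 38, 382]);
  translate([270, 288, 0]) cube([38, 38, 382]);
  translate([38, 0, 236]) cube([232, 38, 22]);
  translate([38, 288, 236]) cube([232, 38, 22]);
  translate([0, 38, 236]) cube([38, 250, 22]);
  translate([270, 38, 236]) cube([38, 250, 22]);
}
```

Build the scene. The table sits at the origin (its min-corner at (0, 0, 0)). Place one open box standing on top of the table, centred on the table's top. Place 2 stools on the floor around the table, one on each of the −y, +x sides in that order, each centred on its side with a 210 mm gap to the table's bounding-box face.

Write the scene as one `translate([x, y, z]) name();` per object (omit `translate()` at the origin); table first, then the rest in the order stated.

table();
translate([372, 40, 730]) open_box();
translate([517, -536, 0]) stool();
translate([1552, 145, 0]) stool();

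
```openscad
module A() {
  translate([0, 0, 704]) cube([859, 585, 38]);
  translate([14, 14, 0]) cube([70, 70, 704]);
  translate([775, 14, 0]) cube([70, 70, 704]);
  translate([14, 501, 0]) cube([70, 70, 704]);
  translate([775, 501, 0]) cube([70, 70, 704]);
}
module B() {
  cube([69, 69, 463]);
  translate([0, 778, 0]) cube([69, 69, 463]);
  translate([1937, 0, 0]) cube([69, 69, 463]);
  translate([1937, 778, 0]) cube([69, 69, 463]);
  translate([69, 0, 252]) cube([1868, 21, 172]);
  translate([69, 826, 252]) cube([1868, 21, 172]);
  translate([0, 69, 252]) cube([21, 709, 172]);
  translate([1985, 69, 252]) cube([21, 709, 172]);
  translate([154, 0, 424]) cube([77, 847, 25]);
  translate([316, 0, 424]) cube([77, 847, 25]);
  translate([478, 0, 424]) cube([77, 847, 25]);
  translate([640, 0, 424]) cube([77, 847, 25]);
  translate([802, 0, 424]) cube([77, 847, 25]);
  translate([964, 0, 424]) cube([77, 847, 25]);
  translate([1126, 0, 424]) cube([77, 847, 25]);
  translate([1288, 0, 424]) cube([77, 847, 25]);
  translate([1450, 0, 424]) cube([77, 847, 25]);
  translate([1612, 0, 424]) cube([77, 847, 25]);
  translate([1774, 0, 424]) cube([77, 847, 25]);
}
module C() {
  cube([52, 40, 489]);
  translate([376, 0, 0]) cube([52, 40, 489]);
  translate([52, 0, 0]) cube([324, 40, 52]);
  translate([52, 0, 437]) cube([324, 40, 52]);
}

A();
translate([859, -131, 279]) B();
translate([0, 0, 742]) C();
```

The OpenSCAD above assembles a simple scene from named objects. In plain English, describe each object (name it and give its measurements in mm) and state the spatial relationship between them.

A is a table with a 859×585 mm rectangular top, 38 mm thick, top surface at z = 742 mm, supported by four 70×70 mm square legs, each inset 14 mm from the nearest pair of top edges, running from the floor.

B is a bed frame 2006 mm long (x) by 847 mm wide (y). Four 69×69 mm corner posts, 463 mm tall, at the corners of the footprint. Four rails of 21 mm thickness and 172 mm height run between adjacent posts with their undersides at z = 252 mm, their outer faces flush with the outside of the frame (the two x-running rails run between the posts' inner faces; the two y-running rails run between the posts' inner faces). 11 slats, each 77 mm wide (x) and 25 mm thick, lie across the top of the two x-running rails, running the full 847 mm width of the frame in y; the slats are evenly spaced along x between the inner faces of the end posts with equal gaps (rounded down to the nearest mm) at the −x end and between each pair — any rounding remainder accumulates at the +x end.

C is a rectangular picture frame lying in the x–z plane (depth along y). The opening is 324 mm wide (x) by 385 mm tall (z), surrounded by a border 52 mm wide on all four sides. The frame is 40 mm deep and is made of two full-height vertical stiles with two horizontal rails fitted between them.

The bed frame is beside the table with their tops flush at z = 742. The picture frame is on top of the table.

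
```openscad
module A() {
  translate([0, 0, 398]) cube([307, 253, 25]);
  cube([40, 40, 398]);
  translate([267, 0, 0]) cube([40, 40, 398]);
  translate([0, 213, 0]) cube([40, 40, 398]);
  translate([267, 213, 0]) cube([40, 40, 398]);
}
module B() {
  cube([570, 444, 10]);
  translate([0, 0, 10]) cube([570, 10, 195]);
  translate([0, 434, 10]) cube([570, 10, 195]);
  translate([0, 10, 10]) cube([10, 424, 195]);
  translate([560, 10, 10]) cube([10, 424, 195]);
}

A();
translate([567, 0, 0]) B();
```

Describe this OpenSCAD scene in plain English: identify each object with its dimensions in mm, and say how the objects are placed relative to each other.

A is a four-legged stool. The seat is a 307×253×25 mm slab whose top surface is at z = 423 mm; four square legs, each 40×40 mm in cross-section, run from the floor (z = 0) to the underside of the seat, each flush with a corner of the seat.

B is an open storage box with external size 570×444×205 mm and wall thickness 10 mm (the base is also 10 mm thick). The base covers the whole footprint; the four walls stand on the base, with the y-facing walls full-width and the x-facing walls fitting between their inner faces.

The open box is on the floor beside the stool on its +x side.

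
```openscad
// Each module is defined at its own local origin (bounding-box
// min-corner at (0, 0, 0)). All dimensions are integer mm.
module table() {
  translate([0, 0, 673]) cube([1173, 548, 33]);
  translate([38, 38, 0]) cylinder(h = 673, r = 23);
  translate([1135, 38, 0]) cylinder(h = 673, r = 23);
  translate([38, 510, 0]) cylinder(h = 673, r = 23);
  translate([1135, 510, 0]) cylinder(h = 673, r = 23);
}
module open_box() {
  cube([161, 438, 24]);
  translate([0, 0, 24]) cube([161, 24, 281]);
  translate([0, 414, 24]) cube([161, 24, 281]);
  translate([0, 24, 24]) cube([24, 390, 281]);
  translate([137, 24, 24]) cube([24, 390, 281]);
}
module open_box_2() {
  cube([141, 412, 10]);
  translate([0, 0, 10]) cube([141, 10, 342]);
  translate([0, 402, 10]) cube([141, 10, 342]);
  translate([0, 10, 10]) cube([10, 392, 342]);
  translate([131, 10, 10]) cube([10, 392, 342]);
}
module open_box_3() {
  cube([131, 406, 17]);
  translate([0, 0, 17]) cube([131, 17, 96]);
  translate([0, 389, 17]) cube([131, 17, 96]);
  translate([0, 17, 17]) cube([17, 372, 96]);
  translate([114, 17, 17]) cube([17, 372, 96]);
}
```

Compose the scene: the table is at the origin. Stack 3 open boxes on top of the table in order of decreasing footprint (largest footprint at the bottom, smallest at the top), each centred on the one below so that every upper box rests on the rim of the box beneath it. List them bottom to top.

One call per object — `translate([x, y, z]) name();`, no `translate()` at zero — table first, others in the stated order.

table();
translate([506, 55, 706]) open_box();
translate([516, 68, 1011]) open_box_2();
translate([521, 71, 1363]) open_box_3();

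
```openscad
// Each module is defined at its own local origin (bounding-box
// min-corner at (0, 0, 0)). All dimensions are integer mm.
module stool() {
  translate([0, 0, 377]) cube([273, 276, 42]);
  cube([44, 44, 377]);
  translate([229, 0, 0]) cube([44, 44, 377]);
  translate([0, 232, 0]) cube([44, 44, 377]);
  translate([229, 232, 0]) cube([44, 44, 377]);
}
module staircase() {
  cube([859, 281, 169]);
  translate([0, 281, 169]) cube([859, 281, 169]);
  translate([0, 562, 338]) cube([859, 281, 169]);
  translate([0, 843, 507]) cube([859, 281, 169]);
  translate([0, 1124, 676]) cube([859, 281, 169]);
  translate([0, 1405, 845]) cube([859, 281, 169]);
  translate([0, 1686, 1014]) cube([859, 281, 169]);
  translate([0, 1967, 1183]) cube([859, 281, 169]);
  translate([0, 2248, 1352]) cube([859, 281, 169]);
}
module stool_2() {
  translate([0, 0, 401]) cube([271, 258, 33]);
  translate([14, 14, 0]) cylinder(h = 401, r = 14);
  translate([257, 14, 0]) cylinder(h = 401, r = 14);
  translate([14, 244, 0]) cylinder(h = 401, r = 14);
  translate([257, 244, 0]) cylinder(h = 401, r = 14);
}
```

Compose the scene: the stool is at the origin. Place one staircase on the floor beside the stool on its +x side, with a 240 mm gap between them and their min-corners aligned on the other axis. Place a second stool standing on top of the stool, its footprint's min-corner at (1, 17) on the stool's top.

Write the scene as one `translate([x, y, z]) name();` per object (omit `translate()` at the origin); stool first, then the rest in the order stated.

stool();
translate([513, 0, 0]) staircase();
translate([1, 17, 419]) stool_2();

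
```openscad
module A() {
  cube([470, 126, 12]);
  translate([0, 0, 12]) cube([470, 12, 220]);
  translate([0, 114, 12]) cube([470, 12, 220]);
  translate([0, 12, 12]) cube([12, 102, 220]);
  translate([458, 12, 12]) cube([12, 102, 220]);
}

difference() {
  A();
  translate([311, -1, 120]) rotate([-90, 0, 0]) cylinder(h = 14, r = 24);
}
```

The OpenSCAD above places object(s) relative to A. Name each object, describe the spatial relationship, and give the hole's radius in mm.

A is an open box. The open box has a circular hole through its front wall. The hole's radius is 24 mm.

The subtracted cylinder has r = 24 mm.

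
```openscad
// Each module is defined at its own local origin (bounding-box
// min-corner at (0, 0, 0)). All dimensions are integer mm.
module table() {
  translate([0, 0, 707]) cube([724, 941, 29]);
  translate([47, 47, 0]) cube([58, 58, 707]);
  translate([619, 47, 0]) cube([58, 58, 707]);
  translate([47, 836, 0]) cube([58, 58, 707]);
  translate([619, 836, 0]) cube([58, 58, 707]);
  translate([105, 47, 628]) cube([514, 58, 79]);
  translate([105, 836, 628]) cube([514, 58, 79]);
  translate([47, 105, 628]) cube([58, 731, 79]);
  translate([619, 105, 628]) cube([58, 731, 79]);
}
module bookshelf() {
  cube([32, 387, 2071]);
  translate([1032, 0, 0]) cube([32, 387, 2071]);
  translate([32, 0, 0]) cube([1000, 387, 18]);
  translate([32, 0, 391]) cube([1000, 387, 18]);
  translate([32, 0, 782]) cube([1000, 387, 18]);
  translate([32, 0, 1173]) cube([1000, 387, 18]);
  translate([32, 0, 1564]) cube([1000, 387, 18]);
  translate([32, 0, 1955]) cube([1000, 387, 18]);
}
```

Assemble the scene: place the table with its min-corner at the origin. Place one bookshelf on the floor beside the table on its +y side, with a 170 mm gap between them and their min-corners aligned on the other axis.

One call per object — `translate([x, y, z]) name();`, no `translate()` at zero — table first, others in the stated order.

table();
translate([0, 1111, 0]) bookshelf();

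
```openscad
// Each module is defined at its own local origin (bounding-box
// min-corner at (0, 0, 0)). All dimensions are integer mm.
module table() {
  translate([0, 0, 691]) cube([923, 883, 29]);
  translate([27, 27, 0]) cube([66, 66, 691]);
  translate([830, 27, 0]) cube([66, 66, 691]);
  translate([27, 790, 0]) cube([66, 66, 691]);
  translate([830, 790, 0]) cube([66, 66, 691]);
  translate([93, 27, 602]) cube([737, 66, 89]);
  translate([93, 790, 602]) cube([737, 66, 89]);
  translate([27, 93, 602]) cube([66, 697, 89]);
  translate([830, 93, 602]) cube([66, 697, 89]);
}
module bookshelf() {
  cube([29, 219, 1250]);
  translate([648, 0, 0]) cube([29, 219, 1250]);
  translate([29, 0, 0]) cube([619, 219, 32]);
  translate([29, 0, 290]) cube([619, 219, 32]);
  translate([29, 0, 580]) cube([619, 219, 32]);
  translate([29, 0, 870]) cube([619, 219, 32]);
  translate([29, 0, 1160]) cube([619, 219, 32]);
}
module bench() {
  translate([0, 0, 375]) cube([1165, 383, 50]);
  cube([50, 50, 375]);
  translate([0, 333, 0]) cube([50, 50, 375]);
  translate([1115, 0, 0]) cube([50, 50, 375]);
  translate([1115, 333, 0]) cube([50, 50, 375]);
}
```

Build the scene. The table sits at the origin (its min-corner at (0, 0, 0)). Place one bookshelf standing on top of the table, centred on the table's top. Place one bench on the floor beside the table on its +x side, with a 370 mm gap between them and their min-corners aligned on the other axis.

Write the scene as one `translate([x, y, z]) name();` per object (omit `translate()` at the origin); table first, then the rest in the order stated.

table();
translate([123, 332, 720]) bookshelf();
translate([1293, 0, 0]) bench();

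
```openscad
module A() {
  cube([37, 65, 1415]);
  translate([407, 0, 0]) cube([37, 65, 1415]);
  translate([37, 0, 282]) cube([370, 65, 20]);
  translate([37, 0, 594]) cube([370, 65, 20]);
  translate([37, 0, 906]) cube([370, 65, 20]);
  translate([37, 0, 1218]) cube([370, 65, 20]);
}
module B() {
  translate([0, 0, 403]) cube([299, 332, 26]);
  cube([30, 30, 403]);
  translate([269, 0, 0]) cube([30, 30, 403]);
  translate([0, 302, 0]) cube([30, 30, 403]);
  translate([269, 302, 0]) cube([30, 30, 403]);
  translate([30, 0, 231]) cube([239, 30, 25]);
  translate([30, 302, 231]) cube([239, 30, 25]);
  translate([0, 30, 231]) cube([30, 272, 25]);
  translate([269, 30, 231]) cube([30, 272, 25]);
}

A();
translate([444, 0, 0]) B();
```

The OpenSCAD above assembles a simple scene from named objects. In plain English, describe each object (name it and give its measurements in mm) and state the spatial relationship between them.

A is a straight ladder. Two 37×65 mm vertical rails, 1415 mm tall, stand 444 mm apart (outside-to-outside) with their front faces coplanar on the −y side. 4 rungs, each 65 mm deep and 20 mm tall, span between the inner faces of the rails, front faces flush with the rails. The lowest rung's underside is at z = 282 mm and rungs are spaced 312 mm apart (underside to underside).

B is a four-legged stool. The seat is a 299×332×26 mm slab whose top surface is at z = 429 mm; four square legs, each 30×30 mm in cross-section, run from the floor (z = 0) to the underside of the seat, each flush with a corner of the seat. Four stretchers, 30 mm wide and 25 mm tall, connect adjacent legs with their undersides at z = 231 mm, each running between the inner faces of the legs it joins and aligned with the legs' outer faces on the other axis.

The stool is against the ladder's +x side, with their −y faces flush.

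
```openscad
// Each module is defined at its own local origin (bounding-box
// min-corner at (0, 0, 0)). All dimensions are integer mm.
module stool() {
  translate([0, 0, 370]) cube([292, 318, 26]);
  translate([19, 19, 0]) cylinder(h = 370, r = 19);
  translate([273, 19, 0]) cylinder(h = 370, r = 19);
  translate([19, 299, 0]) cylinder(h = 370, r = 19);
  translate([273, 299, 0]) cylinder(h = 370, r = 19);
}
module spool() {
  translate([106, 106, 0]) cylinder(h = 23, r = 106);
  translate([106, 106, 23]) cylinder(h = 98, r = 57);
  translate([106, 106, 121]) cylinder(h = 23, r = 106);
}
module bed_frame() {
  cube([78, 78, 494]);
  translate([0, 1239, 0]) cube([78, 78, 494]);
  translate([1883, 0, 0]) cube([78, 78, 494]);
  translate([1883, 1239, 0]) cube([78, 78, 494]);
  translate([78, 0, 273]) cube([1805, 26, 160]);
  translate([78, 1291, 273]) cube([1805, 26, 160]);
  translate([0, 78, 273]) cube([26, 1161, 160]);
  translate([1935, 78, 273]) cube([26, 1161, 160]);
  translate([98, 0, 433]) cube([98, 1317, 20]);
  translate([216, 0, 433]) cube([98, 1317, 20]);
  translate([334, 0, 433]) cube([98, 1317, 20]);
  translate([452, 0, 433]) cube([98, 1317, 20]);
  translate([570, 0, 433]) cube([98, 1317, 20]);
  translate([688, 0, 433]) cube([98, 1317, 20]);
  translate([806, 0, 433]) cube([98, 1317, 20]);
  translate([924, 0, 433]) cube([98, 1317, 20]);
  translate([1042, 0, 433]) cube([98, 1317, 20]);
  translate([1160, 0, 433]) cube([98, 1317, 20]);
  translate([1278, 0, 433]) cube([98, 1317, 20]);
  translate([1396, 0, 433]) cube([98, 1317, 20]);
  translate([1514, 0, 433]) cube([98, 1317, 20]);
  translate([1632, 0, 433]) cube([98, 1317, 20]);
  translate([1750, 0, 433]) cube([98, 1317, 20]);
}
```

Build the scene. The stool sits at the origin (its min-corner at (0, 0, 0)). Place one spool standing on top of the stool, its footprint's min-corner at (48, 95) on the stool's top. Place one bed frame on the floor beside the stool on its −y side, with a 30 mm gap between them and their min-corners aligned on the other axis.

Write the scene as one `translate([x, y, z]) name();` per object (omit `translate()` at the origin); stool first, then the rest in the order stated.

stool();
translate([48, 95, 396]) spool();
translate([0, -1347, 0]) bed_frame();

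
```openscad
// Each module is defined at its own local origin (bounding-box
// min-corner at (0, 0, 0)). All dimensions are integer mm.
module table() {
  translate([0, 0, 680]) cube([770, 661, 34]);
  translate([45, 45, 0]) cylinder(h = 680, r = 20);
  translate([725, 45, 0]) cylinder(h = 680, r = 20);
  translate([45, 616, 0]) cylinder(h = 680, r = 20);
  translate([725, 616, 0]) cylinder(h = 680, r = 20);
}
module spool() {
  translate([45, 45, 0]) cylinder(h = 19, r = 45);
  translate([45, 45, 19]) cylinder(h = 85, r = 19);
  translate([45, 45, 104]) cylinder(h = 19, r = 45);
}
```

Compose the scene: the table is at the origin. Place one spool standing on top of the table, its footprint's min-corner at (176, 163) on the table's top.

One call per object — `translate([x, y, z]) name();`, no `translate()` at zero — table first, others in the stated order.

table();
translate([176, 163, 714]) spool();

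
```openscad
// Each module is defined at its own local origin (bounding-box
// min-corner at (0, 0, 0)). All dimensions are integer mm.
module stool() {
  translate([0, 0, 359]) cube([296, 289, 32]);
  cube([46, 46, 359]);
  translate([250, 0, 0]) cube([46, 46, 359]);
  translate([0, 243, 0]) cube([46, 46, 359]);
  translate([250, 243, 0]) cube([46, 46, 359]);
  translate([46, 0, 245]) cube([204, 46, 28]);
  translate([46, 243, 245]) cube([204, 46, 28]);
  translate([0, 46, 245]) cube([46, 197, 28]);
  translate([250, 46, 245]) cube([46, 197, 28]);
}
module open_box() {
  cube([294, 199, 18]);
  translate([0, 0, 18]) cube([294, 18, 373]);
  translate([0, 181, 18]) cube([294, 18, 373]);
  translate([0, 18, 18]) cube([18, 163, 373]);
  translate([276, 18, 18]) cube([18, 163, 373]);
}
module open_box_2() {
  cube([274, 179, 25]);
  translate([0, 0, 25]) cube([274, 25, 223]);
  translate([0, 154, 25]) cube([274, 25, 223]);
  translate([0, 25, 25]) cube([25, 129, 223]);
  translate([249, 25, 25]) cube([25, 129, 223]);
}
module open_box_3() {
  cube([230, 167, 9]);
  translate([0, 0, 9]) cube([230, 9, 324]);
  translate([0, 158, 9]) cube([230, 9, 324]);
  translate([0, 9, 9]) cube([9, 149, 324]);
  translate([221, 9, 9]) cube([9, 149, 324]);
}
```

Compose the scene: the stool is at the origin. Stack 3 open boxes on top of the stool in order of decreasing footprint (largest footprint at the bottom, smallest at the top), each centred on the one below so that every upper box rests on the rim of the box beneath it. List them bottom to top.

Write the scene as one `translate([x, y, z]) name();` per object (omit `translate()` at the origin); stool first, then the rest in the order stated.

stool();
translate([1, 45, 391]) open_box();
translate([11, 55, 782]) open_box_2();
translate([33, 61, 1030]) open_box_3();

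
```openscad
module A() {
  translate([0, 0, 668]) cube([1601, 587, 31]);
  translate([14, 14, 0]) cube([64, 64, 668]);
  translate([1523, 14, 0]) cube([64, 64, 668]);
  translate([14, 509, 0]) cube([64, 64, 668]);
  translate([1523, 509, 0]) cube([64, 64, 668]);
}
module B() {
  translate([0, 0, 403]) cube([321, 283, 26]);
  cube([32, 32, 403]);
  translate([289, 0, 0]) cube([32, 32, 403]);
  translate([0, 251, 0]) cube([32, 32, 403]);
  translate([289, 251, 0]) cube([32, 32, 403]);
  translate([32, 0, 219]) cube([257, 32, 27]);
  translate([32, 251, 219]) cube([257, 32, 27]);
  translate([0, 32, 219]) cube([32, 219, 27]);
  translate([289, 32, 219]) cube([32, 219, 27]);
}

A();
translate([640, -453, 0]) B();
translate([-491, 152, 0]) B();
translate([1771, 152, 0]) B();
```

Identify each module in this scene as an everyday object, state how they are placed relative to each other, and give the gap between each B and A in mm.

Each stool's nearest face is 170 mm from the table's bounding box.

A is a table. B is a stool. Three stools sit around the table at the −y, −x, +x sides. The gap between each stool and the table is 170 mm.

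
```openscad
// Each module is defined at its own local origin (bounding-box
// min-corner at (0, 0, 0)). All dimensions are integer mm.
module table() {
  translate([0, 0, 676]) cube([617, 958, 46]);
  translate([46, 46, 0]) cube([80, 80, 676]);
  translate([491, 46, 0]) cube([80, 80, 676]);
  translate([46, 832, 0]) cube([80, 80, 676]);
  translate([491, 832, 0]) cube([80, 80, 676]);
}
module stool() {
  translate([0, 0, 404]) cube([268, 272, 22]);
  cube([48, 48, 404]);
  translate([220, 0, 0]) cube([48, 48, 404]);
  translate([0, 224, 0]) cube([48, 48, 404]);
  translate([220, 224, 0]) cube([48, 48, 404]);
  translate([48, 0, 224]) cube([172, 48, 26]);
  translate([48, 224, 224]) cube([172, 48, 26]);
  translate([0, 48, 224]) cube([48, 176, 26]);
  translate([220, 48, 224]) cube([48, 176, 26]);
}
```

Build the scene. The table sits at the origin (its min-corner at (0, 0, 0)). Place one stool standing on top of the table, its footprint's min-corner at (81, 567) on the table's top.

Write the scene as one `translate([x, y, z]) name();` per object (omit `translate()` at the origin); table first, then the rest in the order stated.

table();
translate([81, 567, 722]) stool();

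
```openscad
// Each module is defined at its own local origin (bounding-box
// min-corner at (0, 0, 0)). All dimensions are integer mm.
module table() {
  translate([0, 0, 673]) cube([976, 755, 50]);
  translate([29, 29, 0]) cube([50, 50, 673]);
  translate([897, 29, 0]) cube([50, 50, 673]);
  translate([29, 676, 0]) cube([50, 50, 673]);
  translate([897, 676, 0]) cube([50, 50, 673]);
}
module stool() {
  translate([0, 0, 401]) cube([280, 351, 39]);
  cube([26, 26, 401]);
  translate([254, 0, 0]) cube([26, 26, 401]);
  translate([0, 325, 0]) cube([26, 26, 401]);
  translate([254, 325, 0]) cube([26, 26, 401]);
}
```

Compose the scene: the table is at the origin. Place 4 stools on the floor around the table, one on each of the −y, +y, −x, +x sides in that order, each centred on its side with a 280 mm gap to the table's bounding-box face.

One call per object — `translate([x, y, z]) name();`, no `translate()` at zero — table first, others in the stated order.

table();
translate([348, -631, 0]) stool();
translate([348, 1035, 0]) stool();
translate([-560, 202, 0]) stool();
translate([1256, 202, 0]) stool();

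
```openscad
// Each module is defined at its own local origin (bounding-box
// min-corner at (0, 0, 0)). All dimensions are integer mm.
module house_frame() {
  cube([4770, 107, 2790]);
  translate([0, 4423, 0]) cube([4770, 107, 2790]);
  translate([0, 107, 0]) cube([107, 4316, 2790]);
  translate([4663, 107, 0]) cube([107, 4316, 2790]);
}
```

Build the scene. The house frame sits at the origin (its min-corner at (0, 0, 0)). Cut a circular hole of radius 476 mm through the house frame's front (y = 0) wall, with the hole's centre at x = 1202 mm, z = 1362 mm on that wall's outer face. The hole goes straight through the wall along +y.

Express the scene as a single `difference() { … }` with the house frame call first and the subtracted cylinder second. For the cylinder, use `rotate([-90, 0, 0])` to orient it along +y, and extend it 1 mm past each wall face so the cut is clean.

difference() {
  house_frame();
  translate([1202, -1, 1362]) rotate([-90, 0, 0]) cylinder(h = 109, r = 476);
}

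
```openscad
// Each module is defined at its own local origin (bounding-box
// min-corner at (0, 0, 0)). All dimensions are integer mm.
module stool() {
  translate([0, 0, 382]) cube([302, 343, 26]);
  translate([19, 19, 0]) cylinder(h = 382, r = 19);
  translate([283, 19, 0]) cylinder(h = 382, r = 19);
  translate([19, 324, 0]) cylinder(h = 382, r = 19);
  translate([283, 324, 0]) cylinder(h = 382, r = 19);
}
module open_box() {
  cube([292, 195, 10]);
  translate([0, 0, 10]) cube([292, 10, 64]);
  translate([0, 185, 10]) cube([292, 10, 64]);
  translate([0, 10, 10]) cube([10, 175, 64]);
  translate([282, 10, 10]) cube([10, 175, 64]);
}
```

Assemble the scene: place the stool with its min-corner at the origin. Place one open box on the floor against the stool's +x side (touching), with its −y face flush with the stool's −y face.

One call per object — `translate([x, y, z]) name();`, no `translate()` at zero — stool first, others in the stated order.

stool();
translate([302, 0, 0]) open_box();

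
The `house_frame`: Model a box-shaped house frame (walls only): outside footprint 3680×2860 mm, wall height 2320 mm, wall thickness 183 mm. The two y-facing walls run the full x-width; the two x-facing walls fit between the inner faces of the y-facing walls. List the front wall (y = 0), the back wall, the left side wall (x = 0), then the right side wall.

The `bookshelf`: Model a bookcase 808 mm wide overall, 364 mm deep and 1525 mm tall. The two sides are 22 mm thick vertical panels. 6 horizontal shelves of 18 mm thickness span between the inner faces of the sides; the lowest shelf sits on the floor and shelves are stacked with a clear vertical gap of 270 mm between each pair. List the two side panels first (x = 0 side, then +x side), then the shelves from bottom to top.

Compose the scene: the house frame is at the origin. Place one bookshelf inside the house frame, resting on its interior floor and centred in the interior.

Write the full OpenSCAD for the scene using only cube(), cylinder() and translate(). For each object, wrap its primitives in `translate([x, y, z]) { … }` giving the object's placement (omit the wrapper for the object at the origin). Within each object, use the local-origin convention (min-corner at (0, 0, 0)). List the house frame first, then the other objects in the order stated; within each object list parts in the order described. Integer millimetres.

cube([3680, 183, 2320]);
translate([0, 2677, 0]) cube([3680, 183, 2320]);
translate([0, 183, 0]) cube([183, 2494, 2320]);
translate([3497, 183, 0]) cube([183, 2494, 2320]);
translate([1436, 1248, 0]) {
  cube([22, 364, 1525]);
  translate([786, 0, 0]) cube([22, 364, 1525]);
  translate([22, 0, 0]) cube([764, 364, 18]);
  translate([22, 0, 288]) cube([764, 364, 18]);
  translate([22, 0, 576]) cube([764, 364, 18]);
  translate([22, 0, 864]) cube([764, 364, 18]);
  translate([22, 0, 1152]) cube([764, 364, 18]);
  translate([22, 0, 1440]) cube([764, 364, 18]);
}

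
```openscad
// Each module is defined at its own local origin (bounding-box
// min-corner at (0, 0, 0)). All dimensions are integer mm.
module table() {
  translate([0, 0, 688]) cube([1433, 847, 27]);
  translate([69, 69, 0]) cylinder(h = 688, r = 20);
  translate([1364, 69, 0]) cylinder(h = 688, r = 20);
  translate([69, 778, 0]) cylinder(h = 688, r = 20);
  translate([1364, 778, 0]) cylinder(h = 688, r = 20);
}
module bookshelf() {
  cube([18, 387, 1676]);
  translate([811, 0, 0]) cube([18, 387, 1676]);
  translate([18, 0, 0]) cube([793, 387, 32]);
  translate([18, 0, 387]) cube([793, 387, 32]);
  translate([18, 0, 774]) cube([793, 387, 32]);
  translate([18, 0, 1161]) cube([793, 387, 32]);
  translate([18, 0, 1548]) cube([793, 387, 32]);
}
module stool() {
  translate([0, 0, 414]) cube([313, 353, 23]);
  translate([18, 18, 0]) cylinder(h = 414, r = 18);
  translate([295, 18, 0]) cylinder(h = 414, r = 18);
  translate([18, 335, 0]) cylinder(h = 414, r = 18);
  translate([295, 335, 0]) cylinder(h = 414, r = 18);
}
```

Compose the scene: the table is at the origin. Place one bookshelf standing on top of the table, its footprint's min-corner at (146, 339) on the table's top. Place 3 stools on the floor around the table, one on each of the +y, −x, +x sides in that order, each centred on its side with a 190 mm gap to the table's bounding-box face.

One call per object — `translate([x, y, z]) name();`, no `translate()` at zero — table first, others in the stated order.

table();
translate([146, 339, 715]) bookshelf();
translate([560, 1037, 0]) stool();
translate([-503, 247, 0]) stool();
translate([1623, 247, 0]) stool();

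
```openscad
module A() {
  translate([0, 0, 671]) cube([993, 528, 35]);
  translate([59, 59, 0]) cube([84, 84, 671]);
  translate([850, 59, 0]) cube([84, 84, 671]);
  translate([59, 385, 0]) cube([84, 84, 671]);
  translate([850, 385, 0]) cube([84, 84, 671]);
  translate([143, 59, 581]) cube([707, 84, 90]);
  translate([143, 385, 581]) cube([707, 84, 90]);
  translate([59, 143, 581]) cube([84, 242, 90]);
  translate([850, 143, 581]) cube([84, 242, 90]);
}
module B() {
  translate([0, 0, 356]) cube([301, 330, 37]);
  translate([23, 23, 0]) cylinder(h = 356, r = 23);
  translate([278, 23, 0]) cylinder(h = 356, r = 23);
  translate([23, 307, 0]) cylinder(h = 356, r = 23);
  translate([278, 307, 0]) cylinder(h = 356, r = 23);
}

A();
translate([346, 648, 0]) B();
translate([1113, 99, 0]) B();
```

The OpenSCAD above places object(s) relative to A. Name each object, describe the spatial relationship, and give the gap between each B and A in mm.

A is a table. B is a stool. Two stools sit around the table at the +y, +x sides. The gap between each stool and the table is 120 mm.

Each stool's nearest face is 120 mm from the table's bounding box.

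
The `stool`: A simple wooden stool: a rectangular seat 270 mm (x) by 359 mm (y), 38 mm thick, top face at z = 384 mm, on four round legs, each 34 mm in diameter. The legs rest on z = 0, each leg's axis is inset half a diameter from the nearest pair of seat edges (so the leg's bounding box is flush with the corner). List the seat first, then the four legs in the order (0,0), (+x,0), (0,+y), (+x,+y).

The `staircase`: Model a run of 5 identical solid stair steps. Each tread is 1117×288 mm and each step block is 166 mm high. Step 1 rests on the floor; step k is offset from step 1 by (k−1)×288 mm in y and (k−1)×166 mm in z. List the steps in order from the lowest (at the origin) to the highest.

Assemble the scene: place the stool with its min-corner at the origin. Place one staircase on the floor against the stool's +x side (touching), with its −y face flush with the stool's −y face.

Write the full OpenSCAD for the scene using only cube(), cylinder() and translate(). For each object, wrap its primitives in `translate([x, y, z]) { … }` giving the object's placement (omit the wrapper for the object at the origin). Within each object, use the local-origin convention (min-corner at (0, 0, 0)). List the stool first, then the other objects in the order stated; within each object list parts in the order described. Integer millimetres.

translate([0, 0, 346]) cube([270, 359, 38]);
translate([17, 17, 0]) cylinder(h = 346, r = 17);
translate([253, 17, 0]) cylinder(h = 346, r = 17);
translate([17, 342, 0]) cylinder(h = 346, r = 17);
translate([253, 342, 0]) cylinder(h = 346, r = 17);
translate([270, 0, 0]) {
  cube([1117, 288, 166]);
  translate([0, 288, 166]) cube([1117, 288, 166]);
  translate([0, 576, 332]) cube([1117, 288, 166]);
  translate([0, 864, 498]) cube([1117, 288, 166]);
  translate([0, 1152, 664]) cube([1117, 288, 166]);
}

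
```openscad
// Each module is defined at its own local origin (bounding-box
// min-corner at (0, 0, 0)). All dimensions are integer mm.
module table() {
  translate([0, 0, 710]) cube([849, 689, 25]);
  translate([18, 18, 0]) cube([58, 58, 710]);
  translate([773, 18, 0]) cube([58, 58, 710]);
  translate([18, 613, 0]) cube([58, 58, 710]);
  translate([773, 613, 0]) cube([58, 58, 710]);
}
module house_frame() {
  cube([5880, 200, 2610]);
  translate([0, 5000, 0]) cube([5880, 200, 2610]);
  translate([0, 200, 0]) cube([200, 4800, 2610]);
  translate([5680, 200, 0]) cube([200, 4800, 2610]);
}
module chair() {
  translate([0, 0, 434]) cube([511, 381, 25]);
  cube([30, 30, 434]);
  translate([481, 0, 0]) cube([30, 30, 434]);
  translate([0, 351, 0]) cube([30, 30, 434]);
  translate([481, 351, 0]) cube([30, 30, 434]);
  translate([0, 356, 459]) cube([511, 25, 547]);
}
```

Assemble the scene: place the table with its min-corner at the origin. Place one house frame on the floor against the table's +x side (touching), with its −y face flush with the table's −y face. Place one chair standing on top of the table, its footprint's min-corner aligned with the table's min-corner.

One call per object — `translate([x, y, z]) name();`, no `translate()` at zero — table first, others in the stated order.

table();
translate([849, 0, 0]) house_frame();
translate([0, 0, 735]) chair();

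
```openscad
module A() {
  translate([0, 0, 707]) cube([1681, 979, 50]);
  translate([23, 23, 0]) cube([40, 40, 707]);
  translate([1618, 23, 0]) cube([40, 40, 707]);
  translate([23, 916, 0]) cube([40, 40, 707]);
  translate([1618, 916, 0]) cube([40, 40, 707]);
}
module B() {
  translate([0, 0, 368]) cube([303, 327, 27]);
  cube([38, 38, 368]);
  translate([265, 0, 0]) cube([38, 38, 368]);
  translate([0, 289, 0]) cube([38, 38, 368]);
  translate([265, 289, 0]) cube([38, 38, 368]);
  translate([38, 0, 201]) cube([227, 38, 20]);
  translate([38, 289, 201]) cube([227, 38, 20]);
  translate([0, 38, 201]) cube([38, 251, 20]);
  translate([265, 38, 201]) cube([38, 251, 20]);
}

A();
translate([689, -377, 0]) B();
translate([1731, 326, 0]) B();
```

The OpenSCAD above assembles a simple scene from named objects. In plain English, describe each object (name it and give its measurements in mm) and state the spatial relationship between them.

A is a rectangular dining table. The top is 1681×979×50 mm with its upper surface at z = 757 mm. It stands on four 40×40 mm square legs, each inset 23 mm from the nearest pair of top edges, running from the floor to the underside of the top.

B is a four-legged stool. The seat is a 303×327×27 mm slab whose top surface is at z = 395 mm; four square legs, each 38×38 mm in cross-section, run from the floor (z = 0) to the underside of the seat, each flush with a corner of the seat. Four stretchers, 38 mm wide and 20 mm tall, connect adjacent legs with their undersides at z = 201 mm, each running between the inner faces of the legs it joins and aligned with the legs' outer faces on the other axis.

Two stools sit around the table at the −y, +x sides.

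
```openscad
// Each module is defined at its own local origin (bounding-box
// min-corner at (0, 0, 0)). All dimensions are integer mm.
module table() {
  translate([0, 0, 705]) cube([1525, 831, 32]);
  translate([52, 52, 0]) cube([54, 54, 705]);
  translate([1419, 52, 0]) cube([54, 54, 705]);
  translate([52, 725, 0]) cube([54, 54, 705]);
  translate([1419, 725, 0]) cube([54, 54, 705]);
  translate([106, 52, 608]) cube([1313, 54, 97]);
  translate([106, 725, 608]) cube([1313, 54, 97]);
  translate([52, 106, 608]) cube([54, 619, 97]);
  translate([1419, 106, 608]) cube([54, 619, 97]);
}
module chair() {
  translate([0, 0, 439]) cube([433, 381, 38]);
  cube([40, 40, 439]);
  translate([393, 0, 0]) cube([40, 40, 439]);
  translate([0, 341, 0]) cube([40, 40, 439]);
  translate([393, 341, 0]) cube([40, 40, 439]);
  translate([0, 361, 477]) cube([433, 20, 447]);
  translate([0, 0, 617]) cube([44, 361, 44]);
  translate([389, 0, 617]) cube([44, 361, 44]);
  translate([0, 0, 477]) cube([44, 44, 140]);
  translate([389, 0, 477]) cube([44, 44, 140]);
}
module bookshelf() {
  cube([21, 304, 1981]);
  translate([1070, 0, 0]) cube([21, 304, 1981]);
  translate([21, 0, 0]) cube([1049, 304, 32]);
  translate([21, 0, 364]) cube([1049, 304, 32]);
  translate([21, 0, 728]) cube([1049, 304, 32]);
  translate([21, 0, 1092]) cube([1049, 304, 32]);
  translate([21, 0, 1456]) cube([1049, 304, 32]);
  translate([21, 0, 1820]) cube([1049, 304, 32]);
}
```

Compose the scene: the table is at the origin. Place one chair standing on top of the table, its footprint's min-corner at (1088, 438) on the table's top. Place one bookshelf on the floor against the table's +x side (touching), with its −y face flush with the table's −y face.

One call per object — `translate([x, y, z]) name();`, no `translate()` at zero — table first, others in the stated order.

table();
translate([1088, 438, 737]) chair();
translate([1525, 0, 0]) bookshelf();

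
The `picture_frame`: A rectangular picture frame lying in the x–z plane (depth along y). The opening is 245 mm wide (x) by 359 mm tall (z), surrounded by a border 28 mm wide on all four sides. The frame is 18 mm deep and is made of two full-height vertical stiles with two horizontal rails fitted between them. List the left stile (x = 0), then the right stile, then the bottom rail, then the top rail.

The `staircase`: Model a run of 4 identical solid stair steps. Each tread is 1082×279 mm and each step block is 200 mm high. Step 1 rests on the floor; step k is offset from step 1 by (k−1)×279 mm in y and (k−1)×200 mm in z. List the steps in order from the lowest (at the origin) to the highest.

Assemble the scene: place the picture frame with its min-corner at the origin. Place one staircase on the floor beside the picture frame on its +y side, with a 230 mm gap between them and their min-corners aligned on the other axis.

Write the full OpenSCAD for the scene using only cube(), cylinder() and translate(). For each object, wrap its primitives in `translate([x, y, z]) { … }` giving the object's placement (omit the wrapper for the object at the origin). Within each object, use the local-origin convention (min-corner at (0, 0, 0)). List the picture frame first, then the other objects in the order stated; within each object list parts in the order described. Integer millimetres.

cube([28, 18, 415]);
translate([273, 0, 0]) cube([28, 18, 415]);
translate([28, 0, 0]) cube([245, 18, 28]);
translate([28, 0, 387]) cube([245, 18, 28]);
translate([0, 248, 0]) {
  cube([1082, 279, 200]);
  translate([0, 279, 200]) cube([1082, 279, 200]);
  translate([0, 558, 400]) cube([1082, 279, 200]);
  translate([0, 837, 600]) cube([1082, 279, 200]);
}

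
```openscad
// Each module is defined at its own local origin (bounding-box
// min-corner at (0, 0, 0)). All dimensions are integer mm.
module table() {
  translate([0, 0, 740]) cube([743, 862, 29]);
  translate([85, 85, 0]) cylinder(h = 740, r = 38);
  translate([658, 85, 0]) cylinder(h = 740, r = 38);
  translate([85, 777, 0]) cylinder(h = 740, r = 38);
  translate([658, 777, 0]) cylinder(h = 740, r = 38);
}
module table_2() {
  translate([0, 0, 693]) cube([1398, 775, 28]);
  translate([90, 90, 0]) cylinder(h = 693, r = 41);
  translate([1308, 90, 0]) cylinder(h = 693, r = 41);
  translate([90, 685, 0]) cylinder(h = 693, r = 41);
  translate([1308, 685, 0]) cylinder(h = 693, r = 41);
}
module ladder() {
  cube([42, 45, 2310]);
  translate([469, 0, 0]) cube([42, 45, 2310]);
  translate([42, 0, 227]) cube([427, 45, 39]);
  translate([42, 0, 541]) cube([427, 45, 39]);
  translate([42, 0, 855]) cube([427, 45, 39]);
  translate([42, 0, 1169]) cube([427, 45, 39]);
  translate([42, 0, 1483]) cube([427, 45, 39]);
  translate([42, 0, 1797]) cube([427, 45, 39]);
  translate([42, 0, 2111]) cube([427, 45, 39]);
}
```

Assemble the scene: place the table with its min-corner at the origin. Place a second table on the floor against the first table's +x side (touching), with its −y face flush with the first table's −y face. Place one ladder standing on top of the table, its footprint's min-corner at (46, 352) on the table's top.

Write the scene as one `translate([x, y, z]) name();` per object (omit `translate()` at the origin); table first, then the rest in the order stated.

table();
translate([743, 0, 0]) table_2();
translate([46, 352, 769]) ladder();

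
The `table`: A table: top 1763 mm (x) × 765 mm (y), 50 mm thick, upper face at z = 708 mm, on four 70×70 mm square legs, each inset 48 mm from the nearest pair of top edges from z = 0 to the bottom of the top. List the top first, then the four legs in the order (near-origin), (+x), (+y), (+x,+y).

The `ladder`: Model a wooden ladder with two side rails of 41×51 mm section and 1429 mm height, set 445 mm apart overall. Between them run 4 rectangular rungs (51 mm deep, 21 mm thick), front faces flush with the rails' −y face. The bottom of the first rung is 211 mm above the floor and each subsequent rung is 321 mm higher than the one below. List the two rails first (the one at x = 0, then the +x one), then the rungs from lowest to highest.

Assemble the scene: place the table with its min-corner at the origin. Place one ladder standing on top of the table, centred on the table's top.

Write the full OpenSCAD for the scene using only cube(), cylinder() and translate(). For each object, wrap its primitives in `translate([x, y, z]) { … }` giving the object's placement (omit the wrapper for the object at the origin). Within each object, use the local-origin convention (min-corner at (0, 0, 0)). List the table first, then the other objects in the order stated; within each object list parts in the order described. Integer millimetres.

translate([0, 0, 658]) cube([1763, 765, 50]);
translate([48, 48, 0]) cube([70, 70, 658]);
translate([1645, 48, 0]) cube([70, 70, 658]);
translate([48, 647, 0]) cube([70, 70, 658]);
translate([1645, 647, 0]) cube([70, 70, 658]);
translate([659, 357, 708]) {
  cube([41, 51, 1429]);
  translate([404, 0, 0]) cube([41, 51, 1429]);
  translate([41, 0, 211]) cube([363, 51, 21]);
  translate([41, 0, 532]) cube([363, 51, 21]);
  translate([41, 0, 853]) cube([363, 51, 21]);
  translate([41, 0, 1174]) cube([363, 51, 21]);
}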